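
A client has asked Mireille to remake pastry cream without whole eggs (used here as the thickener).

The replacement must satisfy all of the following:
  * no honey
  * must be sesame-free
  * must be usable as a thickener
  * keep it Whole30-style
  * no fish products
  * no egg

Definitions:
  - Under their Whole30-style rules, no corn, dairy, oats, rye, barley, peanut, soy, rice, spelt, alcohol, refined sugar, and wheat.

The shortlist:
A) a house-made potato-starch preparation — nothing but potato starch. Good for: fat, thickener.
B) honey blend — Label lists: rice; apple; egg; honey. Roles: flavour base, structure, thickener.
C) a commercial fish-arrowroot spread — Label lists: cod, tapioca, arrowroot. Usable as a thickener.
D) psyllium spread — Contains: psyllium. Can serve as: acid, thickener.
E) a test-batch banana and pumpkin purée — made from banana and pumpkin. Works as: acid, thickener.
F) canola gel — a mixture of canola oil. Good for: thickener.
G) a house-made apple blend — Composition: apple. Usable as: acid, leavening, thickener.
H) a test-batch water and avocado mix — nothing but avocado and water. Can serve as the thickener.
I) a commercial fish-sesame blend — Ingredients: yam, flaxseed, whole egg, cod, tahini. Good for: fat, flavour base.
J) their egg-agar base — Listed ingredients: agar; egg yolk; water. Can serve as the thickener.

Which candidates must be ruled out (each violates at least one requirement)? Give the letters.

B, C, I, J

A: only potato starch; none excluded — valid
B: has rice, so not Whole30-style; has egg, so not egg-free (and 1 more) — no
C: has cod, so not fish-free — reject
D: only psyllium; none excluded — valid
E: only pumpkin and banana; none excluded — keep
F: nothing on the exclusion list — keep
G: all constraints satisfied — OK
H: no sesame, no egg — valid
I: not usable as a thickener; has cod, so not fish-free (and 2 more) — no
J: has egg yolk, so not egg-free — out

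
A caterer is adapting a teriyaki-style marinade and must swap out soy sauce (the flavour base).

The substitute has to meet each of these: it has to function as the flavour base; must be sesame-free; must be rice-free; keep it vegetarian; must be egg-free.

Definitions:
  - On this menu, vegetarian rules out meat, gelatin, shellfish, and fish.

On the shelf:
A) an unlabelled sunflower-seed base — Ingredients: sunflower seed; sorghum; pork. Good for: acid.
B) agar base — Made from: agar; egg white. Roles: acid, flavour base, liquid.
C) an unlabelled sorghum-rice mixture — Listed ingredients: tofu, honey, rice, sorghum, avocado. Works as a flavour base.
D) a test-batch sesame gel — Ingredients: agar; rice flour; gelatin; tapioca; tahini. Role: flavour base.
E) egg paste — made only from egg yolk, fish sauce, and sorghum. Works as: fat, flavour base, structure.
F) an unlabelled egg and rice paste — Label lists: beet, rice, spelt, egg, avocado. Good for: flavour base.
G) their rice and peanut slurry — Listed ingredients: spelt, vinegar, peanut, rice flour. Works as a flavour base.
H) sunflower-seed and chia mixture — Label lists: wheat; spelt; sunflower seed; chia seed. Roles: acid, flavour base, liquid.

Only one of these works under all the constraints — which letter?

H

A: not usable as a flavour base; has pork, so not vegetarian — no
B: has egg white, so not egg-free — out
C: has rice, so not rice-free — no
D: has gelatin, so not vegetarian; has rice flour, so not rice-free (and 1 more) — reject
E: has fish sauce, so not vegetarian; has egg yolk, so not egg-free — reject
F: has egg, so not egg-free; has rice, so not rice-free — no
G: has rice flour, so not rice-free — no
H: every rule checks out — keep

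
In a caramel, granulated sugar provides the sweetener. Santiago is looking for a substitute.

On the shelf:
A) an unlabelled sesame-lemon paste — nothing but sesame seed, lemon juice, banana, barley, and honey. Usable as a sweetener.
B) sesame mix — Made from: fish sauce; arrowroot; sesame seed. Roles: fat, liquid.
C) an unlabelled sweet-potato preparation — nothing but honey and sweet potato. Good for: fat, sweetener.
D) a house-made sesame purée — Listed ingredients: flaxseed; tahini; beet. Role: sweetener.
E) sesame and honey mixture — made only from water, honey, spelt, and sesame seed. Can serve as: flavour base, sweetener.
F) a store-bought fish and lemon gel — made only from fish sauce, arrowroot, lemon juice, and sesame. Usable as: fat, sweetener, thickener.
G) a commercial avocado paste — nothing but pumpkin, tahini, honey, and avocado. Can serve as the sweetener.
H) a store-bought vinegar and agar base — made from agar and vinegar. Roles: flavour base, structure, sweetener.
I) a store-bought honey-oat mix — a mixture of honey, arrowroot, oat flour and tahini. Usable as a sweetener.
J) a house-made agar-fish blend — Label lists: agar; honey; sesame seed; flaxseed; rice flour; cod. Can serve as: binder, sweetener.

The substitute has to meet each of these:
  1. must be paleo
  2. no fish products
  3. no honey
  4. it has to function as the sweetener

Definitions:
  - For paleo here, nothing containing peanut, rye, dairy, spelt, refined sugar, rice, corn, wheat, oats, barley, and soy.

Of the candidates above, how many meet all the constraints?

2

A: has barley, so not paleo; has honey, so not honey-free — reject
B: not usable as a sweetener; has fish sauce, so not fish-free — reject
C: has honey, so not honey-free — no
D: works as a sweetener, no honey, paleo — valid
E: has spelt, so not paleo; has honey, so not honey-free — no
F: has fish sauce, so not fish-free — reject
G: has honey, so not honey-free — no
H: all constraints satisfied — valid
I: has oat flour, so not paleo; has honey, so not honey-free — out
J: has rice flour, so not paleo; has cod, so not fish-free (and 1 more) — no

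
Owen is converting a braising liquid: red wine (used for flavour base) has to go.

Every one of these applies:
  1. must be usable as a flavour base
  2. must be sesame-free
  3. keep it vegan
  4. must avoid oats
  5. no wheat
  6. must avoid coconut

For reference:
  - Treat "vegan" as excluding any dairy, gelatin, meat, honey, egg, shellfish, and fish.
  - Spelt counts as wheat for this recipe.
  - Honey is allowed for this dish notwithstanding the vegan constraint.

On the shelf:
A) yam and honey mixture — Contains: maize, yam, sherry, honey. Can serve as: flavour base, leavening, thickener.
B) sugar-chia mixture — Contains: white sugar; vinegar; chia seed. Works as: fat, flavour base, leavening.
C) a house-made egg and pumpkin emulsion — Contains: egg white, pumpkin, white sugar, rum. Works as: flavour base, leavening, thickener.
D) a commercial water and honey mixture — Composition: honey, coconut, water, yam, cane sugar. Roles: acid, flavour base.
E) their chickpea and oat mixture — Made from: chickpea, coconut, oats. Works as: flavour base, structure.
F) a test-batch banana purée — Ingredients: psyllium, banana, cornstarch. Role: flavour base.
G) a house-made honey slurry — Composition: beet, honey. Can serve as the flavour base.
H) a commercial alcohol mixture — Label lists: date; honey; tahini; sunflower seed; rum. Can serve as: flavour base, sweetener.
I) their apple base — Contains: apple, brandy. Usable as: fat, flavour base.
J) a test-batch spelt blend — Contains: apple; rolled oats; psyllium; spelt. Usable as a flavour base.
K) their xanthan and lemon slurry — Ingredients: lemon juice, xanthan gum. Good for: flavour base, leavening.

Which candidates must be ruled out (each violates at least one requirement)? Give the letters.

A: honey is permitted under the vegan carve-out; nothing else excluded — keep
B: only white sugar, vinegar and chia seed; none excluded — OK
C: has egg white, so not vegan — out
D: has coconut, so not coconut-free — out
E: has coconut, so not coconut-free; has oats, so not oat-free — reject
F: every rule checks out — keep
G: honey is permitted under the vegan carve-out; nothing else excluded — OK
H: has tahini, so not sesame-free — reject
I: nothing on the exclusion list — keep
J: has rolled oats, so not oat-free; has spelt, so not wheat-free — reject
K: every rule checks out — OK

C, D, E, H, J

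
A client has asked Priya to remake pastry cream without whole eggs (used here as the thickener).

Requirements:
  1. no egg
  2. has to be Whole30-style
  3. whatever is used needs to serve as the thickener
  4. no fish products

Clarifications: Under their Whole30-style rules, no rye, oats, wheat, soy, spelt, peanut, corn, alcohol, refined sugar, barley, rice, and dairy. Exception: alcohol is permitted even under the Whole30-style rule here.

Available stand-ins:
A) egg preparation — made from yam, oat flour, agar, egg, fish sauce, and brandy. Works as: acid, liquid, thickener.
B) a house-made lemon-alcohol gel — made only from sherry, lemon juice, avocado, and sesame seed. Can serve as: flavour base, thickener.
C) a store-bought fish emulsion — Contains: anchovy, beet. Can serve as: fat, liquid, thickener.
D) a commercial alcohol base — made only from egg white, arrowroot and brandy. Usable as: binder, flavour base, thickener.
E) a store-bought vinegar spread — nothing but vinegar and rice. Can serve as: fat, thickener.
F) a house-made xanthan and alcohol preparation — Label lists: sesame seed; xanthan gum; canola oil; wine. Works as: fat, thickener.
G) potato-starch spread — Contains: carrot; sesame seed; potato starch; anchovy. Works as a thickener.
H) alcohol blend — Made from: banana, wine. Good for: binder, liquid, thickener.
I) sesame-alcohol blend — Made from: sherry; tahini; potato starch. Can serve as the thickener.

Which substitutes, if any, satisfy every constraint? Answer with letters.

A: has oat flour, so not Whole30-style; has fish sauce, so not fish-free (and 1 more) — out
B: alcohol is permitted under the Whole30-style carve-out; nothing else excluded — valid
C: has anchovy, so not fish-free — no
D: has egg white, so not egg-free — out
E: has rice, so not Whole30-style — no
F: alcohol is permitted under the Whole30-style carve-out; nothing else excluded — OK
G: has anchovy, so not fish-free — reject
H: alcohol is permitted under the Whole30-style carve-out; nothing else excluded — keep
I: alcohol is permitted under the Whole30-style carve-out; nothing else excluded — valid

B, F, H, I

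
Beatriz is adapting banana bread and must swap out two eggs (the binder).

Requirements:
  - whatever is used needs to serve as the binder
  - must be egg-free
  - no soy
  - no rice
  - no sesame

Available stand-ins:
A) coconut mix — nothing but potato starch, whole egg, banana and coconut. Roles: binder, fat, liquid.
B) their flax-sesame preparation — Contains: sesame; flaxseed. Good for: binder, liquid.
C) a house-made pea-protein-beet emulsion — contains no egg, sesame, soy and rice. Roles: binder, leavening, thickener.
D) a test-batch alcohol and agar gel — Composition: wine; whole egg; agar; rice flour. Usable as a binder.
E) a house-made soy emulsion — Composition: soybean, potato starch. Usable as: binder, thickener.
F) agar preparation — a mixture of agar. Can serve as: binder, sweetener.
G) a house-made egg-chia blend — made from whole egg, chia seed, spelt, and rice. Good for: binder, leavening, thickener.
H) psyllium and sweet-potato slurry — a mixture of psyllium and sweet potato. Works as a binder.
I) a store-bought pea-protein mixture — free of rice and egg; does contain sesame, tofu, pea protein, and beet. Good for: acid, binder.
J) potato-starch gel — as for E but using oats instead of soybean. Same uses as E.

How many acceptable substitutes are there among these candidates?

4

A: has whole egg, so not egg-free — no
B: has sesame, so not sesame-free — no
C: works as a binder, no rice, no egg — keep
D: has whole egg, so not egg-free; has rice flour, so not rice-free — out
E: has soybean, so not soy-free — reject
F: works as a binder, no soy, no egg — keep
G: has whole egg, so not egg-free; has rice, so not rice-free — reject
H: no rice, no soy — valid
I: has sesame, so not sesame-free; has tofu, so not soy-free — reject
J: works as a binder, no soy, no egg — valid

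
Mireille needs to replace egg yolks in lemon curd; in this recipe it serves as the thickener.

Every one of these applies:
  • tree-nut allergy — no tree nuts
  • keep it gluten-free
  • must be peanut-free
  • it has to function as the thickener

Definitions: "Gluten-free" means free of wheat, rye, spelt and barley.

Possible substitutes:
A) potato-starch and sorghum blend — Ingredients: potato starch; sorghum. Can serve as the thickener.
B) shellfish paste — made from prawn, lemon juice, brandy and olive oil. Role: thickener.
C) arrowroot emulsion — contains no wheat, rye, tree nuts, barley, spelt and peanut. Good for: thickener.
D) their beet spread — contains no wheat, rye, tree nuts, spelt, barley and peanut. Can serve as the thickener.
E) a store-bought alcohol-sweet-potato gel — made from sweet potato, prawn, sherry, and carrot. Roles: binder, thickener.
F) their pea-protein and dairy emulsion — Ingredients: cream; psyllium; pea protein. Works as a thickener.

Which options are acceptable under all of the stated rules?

A: nothing on the exclusion list — keep
B: brandy and prawn etc. — none of it excluded — OK
C: no tree nuts, gluten-free — keep
D: gluten-free, no peanut — OK
E: works as a thickener, no tree nuts, no peanut — OK
F: all constraints satisfied — keep

A, B, C, D, E, F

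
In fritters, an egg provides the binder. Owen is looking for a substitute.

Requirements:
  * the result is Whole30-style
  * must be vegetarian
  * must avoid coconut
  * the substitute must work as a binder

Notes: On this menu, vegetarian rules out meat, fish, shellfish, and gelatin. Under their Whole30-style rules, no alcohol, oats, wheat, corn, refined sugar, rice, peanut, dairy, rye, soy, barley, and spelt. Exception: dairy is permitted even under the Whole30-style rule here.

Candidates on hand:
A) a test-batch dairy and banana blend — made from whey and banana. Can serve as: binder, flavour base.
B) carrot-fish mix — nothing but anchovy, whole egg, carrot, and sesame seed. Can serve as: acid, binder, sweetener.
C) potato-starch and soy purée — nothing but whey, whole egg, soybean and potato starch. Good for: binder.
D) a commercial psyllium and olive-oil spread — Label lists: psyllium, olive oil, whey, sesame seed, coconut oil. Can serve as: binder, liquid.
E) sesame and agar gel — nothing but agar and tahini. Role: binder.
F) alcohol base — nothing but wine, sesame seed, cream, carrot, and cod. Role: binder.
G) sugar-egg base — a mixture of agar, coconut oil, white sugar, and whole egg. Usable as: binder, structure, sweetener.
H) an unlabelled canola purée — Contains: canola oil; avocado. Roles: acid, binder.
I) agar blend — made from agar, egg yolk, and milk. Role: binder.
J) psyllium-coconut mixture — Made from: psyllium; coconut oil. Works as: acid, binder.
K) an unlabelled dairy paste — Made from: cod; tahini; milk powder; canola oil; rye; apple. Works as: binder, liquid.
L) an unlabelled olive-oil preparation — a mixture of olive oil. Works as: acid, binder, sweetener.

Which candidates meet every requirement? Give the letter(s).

A: dairy is permitted under the Whole30-style carve-out; nothing else excluded — OK
B: has anchovy, so not vegetarian — reject
C: has soybean, so not Whole30-style — out
D: has coconut oil, so not coconut-free — out
E: only tahini and agar; none excluded — OK
F: has cod, so not vegetarian; has wine, so not Whole30-style — out
G: has white sugar, so not Whole30-style; has coconut oil, so not coconut-free — reject
H: only avocado and canola oil; none excluded — OK
I: dairy is permitted under the Whole30-style carve-out; nothing else excluded — valid
J: has coconut oil, so not coconut-free — reject
K: has cod, so not vegetarian; has rye, so not Whole30-style — reject
L: only olive oil; none excluded — valid

A, E, H, I, L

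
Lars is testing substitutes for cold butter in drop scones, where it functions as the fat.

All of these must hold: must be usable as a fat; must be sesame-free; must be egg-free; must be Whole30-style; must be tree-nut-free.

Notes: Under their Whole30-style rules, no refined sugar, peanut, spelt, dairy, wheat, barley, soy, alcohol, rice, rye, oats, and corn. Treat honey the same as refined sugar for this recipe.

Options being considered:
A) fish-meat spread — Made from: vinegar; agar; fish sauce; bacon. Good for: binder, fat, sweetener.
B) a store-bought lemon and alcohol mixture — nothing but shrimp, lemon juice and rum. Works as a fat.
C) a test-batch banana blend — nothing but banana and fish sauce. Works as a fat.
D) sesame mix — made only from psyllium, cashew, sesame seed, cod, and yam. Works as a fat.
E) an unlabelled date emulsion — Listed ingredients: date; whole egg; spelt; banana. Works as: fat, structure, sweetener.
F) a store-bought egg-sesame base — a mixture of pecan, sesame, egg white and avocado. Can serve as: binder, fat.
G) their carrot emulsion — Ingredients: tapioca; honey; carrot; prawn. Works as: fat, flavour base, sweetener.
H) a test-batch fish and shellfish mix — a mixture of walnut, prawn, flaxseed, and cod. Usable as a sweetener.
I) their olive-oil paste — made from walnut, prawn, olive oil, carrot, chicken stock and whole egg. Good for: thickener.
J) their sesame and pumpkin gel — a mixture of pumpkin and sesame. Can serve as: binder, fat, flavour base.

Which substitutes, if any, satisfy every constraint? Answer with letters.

A, C

A: works as a fat, no egg, no tree nuts — valid
B: has rum, so not Whole30-style — no
C: only fish sauce and banana; none excluded — valid
D: has cashew, so not tree-nut-free; has sesame seed, so not sesame-free — no
E: has spelt, so not Whole30-style; has whole egg, so not egg-free — reject
F: has pecan, so not tree-nut-free; has egg white, so not egg-free (and 1 more) — no
G: has honey, so not Whole30-style — reject
H: not usable as a fat; has walnut, so not tree-nut-free — no
I: not usable as a fat; has walnut, so not tree-nut-free (and 1 more) — out
J: has sesame, so not sesame-free — out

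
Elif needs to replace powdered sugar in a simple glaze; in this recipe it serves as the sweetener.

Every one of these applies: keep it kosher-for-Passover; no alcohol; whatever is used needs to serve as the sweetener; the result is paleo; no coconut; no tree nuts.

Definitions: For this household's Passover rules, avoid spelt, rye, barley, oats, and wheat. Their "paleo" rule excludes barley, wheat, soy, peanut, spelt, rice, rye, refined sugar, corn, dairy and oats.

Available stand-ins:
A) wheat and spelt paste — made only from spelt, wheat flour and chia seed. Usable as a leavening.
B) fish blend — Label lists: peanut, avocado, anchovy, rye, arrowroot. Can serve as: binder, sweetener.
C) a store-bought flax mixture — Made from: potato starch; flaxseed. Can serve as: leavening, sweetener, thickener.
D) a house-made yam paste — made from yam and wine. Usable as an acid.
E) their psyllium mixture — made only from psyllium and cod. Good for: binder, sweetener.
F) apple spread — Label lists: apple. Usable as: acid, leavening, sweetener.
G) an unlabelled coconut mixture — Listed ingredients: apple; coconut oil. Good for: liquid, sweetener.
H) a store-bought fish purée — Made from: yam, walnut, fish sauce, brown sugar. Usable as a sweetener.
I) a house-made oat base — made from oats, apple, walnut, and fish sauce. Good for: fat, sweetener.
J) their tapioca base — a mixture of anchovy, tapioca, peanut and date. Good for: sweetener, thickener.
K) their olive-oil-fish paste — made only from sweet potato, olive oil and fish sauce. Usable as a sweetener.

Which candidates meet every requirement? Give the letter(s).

A: not usable as a sweetener; has spelt, so not kosher-for-Passover (and 1 more) — reject
B: has rye, so not kosher-for-Passover; has peanut, so not paleo — out
C: all constraints satisfied — OK
D: not usable as a sweetener; has wine, so not alcohol-free — no
E: works as a sweetener, kosher-for-Passover, no coconut — valid
F: all constraints satisfied — keep
G: has coconut oil, so not coconut-free — out
H: has brown sugar, so not paleo; has walnut, so not tree-nut-free — reject
I: has oats, so not kosher-for-Passover; has oats, so not paleo (and 1 more) — reject
J: has peanut, so not paleo — reject
K: works as a sweetener, kosher-for-Passover, no tree nuts — OK

C, E, F, K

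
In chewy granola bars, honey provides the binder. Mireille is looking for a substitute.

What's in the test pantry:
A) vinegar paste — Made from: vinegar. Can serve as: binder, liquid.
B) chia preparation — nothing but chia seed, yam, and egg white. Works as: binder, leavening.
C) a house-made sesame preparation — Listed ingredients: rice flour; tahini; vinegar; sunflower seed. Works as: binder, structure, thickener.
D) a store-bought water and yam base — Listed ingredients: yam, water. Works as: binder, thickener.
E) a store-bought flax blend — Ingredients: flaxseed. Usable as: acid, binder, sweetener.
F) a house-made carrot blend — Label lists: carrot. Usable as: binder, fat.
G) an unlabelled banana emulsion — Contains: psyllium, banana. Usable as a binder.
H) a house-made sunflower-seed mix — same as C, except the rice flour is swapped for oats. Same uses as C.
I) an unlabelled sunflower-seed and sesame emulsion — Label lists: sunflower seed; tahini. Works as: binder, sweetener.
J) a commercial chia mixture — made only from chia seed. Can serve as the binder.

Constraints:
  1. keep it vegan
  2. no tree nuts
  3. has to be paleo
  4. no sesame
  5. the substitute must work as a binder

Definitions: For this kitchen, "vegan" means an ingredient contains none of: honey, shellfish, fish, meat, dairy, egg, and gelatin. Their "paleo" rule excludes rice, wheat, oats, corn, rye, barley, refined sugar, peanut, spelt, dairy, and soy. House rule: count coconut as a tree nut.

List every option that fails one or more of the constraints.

A: every rule checks out — keep
B: has egg white, so not vegan — reject
C: has rice flour, so not paleo; has tahini, so not sesame-free — out
D: tree-nut-free, paleo — OK
E: only flaxseed; none excluded — keep
F: nothing on the exclusion list — OK
G: only psyllium and banana; none excluded — OK
H: has oats, so not paleo; has tahini, so not sesame-free — no
I: has tahini, so not sesame-free — reject
J: only chia seed; none excluded — keep

B, C, H, I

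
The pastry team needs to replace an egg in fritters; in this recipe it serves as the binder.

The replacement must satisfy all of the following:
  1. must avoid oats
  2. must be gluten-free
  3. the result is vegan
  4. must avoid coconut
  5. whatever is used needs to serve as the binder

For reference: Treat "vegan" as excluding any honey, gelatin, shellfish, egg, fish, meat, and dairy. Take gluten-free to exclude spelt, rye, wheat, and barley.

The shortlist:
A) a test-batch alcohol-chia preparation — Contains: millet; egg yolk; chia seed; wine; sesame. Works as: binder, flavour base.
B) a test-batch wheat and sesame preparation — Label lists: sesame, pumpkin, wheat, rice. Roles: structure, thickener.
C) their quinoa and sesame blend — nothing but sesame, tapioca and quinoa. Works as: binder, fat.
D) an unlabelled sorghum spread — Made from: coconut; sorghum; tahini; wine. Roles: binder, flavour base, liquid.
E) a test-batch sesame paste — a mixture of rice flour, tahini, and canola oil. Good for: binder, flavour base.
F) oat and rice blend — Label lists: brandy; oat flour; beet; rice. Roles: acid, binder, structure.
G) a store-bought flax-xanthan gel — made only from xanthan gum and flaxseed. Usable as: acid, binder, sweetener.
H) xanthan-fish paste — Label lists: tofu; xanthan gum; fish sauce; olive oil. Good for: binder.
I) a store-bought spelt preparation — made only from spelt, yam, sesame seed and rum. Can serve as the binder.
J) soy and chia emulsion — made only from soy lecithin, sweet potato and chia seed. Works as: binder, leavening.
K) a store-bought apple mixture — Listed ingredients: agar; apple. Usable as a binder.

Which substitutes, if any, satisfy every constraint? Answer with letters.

C, E, G, J, K

A: has egg yolk, so not vegan — out
B: not usable as a binder; has wheat, so not gluten-free — no
C: works as a binder, vegan, no oats — valid
D: has coconut, so not coconut-free — reject
E: all constraints satisfied — valid
F: has oat flour, so not oat-free — out
G: every rule checks out — OK
H: has fish sauce, so not vegan — reject
I: has spelt, so not gluten-free — no
J: no oats, vegan — OK
K: works as a binder, vegan, gluten-free — valid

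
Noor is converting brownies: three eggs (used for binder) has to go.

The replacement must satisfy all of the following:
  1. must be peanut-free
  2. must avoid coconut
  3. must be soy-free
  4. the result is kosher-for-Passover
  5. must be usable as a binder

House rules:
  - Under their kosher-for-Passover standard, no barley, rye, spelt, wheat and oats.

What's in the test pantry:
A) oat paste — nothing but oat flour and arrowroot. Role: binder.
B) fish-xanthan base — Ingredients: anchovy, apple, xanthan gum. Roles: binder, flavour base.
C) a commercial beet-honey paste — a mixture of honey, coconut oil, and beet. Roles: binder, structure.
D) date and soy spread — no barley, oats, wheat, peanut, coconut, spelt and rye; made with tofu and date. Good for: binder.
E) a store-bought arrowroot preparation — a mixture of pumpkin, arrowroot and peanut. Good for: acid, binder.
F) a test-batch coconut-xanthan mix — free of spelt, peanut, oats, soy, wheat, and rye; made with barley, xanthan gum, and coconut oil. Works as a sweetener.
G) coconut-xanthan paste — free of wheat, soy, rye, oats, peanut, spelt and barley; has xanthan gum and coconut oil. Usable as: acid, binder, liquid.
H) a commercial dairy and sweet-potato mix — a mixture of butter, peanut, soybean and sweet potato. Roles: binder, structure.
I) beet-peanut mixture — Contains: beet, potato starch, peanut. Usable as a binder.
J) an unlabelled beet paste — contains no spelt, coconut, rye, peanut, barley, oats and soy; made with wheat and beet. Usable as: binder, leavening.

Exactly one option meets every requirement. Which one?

B

A: has oat flour, so not kosher-for-Passover — out
B: only anchovy, apple and xanthan gum; none excluded — OK
C: has coconut oil, so not coconut-free — reject
D: has tofu, so not soy-free — out
E: has peanut, so not peanut-free — reject
F: not usable as a binder; has barley, so not kosher-for-Passover (and 1 more) — out
G: has coconut oil, so not coconut-free — no
H: has soybean, so not soy-free; has peanut, so not peanut-free — out
I: has peanut, so not peanut-free — reject
J: has wheat, so not kosher-for-Passover — no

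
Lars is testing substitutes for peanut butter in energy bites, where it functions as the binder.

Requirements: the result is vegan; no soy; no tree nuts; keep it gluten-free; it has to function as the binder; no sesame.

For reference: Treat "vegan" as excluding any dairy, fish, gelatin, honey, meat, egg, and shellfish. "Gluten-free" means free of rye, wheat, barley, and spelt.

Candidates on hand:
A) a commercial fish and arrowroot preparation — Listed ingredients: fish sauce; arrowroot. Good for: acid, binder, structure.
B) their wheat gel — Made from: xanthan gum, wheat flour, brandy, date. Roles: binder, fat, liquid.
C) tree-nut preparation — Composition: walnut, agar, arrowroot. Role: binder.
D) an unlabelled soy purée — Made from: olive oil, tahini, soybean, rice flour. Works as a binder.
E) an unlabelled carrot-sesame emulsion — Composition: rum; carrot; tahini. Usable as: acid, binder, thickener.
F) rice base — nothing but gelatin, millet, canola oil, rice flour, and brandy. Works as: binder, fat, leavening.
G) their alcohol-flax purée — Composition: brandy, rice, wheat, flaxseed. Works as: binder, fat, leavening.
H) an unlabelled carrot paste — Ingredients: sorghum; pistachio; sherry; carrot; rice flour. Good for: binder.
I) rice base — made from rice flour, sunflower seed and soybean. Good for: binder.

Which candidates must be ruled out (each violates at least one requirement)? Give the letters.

A: has fish sauce, so not vegan — out
B: has wheat flour, so not gluten-free — no
C: has walnut, so not tree-nut-free — out
D: has soybean, so not soy-free; has tahini, so not sesame-free — reject
E: has tahini, so not sesame-free — reject
F: has gelatin, so not vegan — no
G: has wheat, so not gluten-free — out
H: has pistachio, so not tree-nut-free — out
I: has soybean, so not soy-free — no

A, B, C, D, E, F, G, H, I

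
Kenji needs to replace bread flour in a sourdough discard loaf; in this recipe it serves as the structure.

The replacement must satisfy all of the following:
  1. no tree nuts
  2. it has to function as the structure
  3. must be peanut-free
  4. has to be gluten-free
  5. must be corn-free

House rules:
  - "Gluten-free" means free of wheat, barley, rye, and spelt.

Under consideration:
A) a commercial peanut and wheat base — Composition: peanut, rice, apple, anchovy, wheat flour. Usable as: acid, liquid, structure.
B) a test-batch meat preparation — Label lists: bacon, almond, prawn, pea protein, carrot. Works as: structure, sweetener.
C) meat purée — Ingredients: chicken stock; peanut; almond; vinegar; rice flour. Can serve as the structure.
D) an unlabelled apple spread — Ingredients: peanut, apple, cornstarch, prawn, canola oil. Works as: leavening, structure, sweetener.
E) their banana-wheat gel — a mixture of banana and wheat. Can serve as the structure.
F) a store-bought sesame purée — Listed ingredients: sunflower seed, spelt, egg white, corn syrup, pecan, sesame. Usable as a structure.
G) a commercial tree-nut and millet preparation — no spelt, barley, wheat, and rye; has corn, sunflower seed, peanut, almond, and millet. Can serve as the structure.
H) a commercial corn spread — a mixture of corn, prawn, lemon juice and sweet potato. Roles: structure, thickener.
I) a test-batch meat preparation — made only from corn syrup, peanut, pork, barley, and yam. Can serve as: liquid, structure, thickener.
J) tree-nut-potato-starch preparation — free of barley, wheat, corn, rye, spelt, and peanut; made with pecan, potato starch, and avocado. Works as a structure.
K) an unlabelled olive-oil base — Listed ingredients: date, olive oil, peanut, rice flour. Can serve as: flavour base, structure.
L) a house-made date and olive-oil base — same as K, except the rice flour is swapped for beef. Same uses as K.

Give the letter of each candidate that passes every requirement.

none

A: has wheat flour, so not gluten-free; has peanut, so not peanut-free — out
B: has almond, so not tree-nut-free — out
C: has almond, so not tree-nut-free; has peanut, so not peanut-free — no
D: has peanut, so not peanut-free; has cornstarch, so not corn-free — no
E: has wheat, so not gluten-free — no
F: has spelt, so not gluten-free; has pecan, so not tree-nut-free (and 1 more) — no
G: has almond, so not tree-nut-free; has peanut, so not peanut-free (and 1 more) — no
H: has corn, so not corn-free — no
I: has barley, so not gluten-free; has peanut, so not peanut-free (and 1 more) — out
J: has pecan, so not tree-nut-free — reject
K: has peanut, so not peanut-free — no
L: has peanut, so not peanut-free — out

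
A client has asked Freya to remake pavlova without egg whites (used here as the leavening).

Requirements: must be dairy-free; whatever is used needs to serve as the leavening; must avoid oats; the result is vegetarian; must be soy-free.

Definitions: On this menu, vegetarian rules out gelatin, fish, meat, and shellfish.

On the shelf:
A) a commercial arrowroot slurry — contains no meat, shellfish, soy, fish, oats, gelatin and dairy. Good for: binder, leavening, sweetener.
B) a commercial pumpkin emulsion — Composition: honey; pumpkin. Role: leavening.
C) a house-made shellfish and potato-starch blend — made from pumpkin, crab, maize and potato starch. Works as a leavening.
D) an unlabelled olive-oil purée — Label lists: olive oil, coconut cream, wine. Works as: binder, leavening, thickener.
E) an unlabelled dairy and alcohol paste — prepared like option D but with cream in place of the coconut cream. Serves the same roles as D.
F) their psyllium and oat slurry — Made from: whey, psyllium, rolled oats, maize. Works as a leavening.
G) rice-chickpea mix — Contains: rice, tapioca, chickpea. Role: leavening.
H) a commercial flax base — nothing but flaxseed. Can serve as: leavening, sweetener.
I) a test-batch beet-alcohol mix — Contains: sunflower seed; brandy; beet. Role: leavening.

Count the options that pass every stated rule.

A: vegetarian, no soy — keep
B: works as a leavening, vegetarian, no dairy — OK
C: has crab, so not vegetarian — no
D: nothing on the exclusion list — valid
E: has cream, so not dairy-free — no
F: has rolled oats, so not oat-free; has whey, so not dairy-free — reject
G: works as a leavening, no dairy, no oats — keep
H: only flaxseed; none excluded — keep
I: only brandy, beet, and sunflower seed; none excluded — valid

6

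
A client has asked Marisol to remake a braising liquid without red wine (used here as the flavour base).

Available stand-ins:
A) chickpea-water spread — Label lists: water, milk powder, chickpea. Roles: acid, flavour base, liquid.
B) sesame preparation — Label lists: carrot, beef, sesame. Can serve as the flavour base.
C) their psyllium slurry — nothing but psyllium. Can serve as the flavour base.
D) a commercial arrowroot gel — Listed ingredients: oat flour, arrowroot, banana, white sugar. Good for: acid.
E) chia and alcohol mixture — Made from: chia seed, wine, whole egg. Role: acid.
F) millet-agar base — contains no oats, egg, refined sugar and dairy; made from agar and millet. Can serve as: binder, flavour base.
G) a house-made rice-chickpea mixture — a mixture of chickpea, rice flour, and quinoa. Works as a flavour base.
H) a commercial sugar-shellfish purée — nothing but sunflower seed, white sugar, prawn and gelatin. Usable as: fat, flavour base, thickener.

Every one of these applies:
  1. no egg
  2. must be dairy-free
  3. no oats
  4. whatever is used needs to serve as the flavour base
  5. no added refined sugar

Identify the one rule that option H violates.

usable as a flavour base: satisfied
dairy-free: satisfied
oat-free: satisfied
egg-free: satisfied
no-added-sugar: has white sugar — fails

no-added-sugar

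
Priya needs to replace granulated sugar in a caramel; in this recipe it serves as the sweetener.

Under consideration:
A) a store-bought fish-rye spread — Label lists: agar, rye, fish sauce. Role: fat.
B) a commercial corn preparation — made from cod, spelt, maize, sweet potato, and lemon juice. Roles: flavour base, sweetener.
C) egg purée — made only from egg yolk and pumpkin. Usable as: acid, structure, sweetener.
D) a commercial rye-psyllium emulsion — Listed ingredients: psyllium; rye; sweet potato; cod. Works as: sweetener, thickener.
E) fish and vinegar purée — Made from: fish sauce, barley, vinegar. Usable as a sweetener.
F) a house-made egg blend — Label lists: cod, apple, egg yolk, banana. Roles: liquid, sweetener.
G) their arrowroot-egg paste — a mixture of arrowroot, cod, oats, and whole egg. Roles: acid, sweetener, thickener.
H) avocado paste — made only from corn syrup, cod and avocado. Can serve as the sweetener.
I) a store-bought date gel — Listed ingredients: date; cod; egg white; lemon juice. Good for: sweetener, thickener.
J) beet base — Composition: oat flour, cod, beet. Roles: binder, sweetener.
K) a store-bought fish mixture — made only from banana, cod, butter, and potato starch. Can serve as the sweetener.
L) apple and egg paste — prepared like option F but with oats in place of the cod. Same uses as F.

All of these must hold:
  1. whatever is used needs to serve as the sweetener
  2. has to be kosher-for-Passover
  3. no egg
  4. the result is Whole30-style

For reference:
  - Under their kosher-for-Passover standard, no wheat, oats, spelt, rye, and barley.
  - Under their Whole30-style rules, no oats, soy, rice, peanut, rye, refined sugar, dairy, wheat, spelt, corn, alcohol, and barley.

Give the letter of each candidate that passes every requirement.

none

A: not usable as a sweetener; has rye, so not kosher-for-Passover (and 1 more) — reject
B: has spelt, so not kosher-for-Passover; has maize, so not Whole30-style — no
C: has egg yolk, so not egg-free — out
D: has rye, so not kosher-for-Passover; has rye, so not Whole30-style — no
E: has barley, so not kosher-for-Passover; has barley, so not Whole30-style — out
F: has egg yolk, so not egg-free — out
G: has oats, so not kosher-for-Passover; has oats, so not Whole30-style (and 1 more) — out
H: has corn syrup, so not Whole30-style — reject
I: has egg white, so not egg-free — out
J: has oat flour, so not kosher-for-Passover; has oat flour, so not Whole30-style — out
K: has butter, so not Whole30-style — out
L: has oats, so not kosher-for-Passover; has oats, so not Whole30-style (and 1 more) — no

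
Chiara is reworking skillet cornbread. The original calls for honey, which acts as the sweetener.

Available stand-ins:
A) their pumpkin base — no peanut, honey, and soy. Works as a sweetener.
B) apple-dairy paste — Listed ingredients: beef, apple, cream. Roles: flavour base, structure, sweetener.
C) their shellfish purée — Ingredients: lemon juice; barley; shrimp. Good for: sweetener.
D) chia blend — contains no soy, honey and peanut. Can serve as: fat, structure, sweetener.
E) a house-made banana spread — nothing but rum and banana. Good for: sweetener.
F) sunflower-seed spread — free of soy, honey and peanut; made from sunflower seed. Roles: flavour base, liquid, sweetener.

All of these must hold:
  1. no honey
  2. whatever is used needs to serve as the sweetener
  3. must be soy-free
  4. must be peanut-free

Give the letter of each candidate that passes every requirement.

A: works as a sweetener, no honey, no soy — OK
B: only cream, beef, and apple; none excluded — valid
C: only barley, shrimp, and lemon juice; none excluded — valid
D: every rule checks out — OK
E: only rum and banana; none excluded — keep
F: all constraints satisfied — valid

A, B, C, D, E, F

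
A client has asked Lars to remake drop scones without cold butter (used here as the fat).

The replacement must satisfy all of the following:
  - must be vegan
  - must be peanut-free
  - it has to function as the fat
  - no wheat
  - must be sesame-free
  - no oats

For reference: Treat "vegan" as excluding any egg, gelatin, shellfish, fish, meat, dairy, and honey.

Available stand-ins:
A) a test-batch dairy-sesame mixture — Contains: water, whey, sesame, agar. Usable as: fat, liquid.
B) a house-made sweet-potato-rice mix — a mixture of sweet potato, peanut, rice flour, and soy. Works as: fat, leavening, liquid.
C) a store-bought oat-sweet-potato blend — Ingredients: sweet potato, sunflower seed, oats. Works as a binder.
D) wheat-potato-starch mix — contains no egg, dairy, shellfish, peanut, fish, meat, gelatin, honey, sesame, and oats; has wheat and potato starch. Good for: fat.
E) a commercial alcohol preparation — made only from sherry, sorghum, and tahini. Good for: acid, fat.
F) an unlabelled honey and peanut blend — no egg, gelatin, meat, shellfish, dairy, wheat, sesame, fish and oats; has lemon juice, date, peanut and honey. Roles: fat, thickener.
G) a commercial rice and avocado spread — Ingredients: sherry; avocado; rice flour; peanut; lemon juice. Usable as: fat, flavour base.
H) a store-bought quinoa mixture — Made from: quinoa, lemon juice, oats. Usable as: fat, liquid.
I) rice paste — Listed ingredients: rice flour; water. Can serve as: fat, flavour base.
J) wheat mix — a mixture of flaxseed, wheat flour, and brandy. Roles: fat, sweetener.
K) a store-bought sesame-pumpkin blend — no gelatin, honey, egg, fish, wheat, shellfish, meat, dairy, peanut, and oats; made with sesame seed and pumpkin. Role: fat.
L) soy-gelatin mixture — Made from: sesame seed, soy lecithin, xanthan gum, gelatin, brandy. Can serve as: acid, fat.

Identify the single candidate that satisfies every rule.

I

A: has whey, so not vegan; has sesame, so not sesame-free — reject
B: has peanut, so not peanut-free — no
C: not usable as a fat; has oats, so not oat-free — reject
D: has wheat, so not wheat-free — no
E: has tahini, so not sesame-free — no
F: has honey, so not vegan; has peanut, so not peanut-free — out
G: has peanut, so not peanut-free — no
H: has oats, so not oat-free — reject
I: all constraints satisfied — OK
J: has wheat flour, so not wheat-free — out
K: has sesame seed, so not sesame-free — out
L: has gelatin, so not vegan; has sesame seed, so not sesame-free — out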